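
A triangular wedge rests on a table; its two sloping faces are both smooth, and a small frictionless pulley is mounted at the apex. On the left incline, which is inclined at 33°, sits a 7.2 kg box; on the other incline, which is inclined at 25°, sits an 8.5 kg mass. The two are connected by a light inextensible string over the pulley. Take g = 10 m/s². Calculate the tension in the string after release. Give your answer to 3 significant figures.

Resolve each weight along its own incline: the 7.2 kg mass has component 7.2 × 10 × sin 33° = 39.214 N down its slope, and the 8.5 kg mass has 8.5 × 10 × sin 25° = 35.923 N down its slope.
The 7.2 kg side's 39.214 N exceeds the other side's 35.923 N, so that mass slides down and the 8.5 kg mass slides up. Taking that direction as positive, Newton's second law for the whole system gives 39.214 − 35.923 = (7.2 + 8.5) a, so a = 3.291 / 15.7 = 0.2096 m/s².
For the 8.5 kg mass (up-slope positive): T − 35.923 = 8.5 × 0.2096, so T = 37.705 N.

37.7 N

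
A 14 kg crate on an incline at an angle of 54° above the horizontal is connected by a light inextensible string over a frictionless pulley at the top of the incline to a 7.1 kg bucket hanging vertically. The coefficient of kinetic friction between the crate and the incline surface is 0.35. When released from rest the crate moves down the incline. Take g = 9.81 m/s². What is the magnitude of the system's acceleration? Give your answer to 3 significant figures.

For the crate on the incline: the weight component along the slope is m₁g sin 54° = 14 × 9.81 × 0.8090 = 111.108 N and the normal force is N = m₁g cos 54° = 80.726 N.
Kinetic friction opposes the crate's motion down the incline: f = μN = 0.35 × 80.726 = 28.254 N acting up the slope.
Newton's second law for the crate (down-slope positive): 111.108 − 28.254 − T = 14 a. For the hanging bucket (upward positive): T − 7.1 × 9.81 = 7.1 a.
Adding the two equations eliminates T: 13.203 = 21.1 a, so a = 0.6257 m/s².

0.626 m/s²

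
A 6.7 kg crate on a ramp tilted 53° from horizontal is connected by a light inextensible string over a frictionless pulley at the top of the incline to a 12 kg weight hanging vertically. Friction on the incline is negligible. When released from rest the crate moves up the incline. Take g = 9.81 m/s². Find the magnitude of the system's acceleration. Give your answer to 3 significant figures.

3.49 m/s²

For the crate on the incline: the weight component along the slope is m₁g sin 53° = 6.7 × 9.81 × 0.7986 = 52.490 N and the normal force is N = m₁g cos 53° = 39.555 N.
Newton's second law for the crate (up-slope positive): T − 52.490 = 6.7 a. For the hanging weight (downward positive): 12 × 9.81 − T = 12 a.
Adding the two equations eliminates T: 65.230 = 18.7 a, so a = 3.4882 m/s².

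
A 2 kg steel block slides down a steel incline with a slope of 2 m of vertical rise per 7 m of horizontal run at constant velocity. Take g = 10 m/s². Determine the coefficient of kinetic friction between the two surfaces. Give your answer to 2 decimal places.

At constant velocity the net force along the incline is zero: mg sin 15.95° = μ mg cos 15.95°.
So μ = tan 15.95° = 0.2747 / 0.9615 = 0.2857.

0.29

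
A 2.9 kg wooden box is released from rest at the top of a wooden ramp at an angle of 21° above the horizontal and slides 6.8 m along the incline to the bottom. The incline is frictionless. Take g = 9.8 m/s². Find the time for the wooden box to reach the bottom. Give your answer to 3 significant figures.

The weight component along the incline is mg sin 21° = 10.185 N and the normal force is N = mg cos 21° = 26.532 N.
With no friction, a = g sin 21° = 3.5120 m/s².
Starting from rest, L = ½at², so t = √(2L/a) = √(2 × 6.8 / 3.5120) = 1.9679 s.

1.97 s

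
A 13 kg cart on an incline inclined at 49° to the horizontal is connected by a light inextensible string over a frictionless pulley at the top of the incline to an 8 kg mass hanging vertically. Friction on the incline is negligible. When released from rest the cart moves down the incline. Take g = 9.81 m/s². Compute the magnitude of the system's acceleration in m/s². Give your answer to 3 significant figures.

For the cart on the incline: the weight component along the slope is m₁g sin 49° = 13 × 9.81 × 0.7547 = 96.247 N and the normal force is N = m₁g cos 49° = 83.667 N.
Newton's second law for the cart (down-slope positive): 96.247 − T = 13 a. For the hanging mass (upward positive): T − 8 × 9.81 = 8 a.
Adding the two equations eliminates T: 17.767 = 21 a, so a = 0.8460 m/s².

0.846 m/s²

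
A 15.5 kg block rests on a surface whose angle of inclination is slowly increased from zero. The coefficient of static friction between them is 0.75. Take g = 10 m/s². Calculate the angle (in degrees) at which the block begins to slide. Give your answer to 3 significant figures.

At the threshold of sliding, static friction is at its maximum μ_s N and exactly balances the weight component along the incline: mg sin θ = μ_s mg cos θ.
Hence tan θ = μ_s = 0.75, so θ = arctan(0.75) = 36.8699°.

36.9°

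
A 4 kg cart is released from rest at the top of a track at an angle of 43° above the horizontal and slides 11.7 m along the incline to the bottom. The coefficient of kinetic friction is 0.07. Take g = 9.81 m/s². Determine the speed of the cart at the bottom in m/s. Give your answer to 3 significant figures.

The weight component along the incline is mg sin 43° = 26.762 N and the normal force is N = mg cos 43° = 28.698 N.
Friction up the slope is f = μN = 0.07 × 28.698 = 2.009 N, so the net downslope force is 26.762 − 2.009 = 24.753 N and a = 24.753 / 4 = 6.1883 m/s².
Starting from rest over a distance of 11.7 m, v² = 2aL = 2 × 6.1883 × 11.7 = 144.8062, so v = 12.0335 m/s.

12.0 m/s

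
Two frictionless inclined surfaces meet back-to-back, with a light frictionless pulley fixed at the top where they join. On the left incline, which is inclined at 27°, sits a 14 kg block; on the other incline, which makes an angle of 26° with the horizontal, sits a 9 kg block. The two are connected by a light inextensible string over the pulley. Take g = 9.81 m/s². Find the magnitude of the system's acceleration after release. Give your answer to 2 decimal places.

1.03 m/s²

Resolve each weight along its own incline: the 14 kg mass has component 14 × 9.81 × sin 27° = 62.351 N down its slope, and the 9 kg mass has 9 × 9.81 × sin 26° = 38.704 N down its slope.
The 14 kg side's 62.351 N exceeds the other side's 38.704 N, so that mass slides down and the 9 kg mass slides up. Taking that direction as positive, Newton's second law for the whole system gives 62.351 − 38.704 = (14 + 9) a, so a = 23.647 / 23 = 1.0281 m/s².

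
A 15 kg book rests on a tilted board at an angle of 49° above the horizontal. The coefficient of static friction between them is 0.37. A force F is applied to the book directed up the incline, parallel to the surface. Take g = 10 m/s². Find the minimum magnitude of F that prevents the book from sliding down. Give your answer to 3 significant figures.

76.8 N

The normal force is N = mg cos 49° = 98.409 N. With F at its minimum the book is on the verge of sliding down, so static friction is at its maximum μ_s N = 0.37 × 98.409 = 36.411 N and acts up the slope.
Equilibrium along the incline: F + μ_s N = mg sin 49°, so F = 113.206 − 36.411 = 76.795 N.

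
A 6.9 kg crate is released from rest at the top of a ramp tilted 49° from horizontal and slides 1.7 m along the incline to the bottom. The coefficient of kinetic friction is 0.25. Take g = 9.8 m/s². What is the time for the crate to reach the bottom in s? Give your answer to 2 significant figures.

The weight component along the incline is mg sin 49° = 51.033 N and the normal force is N = mg cos 49° = 44.363 N.
Friction up the slope is f = μN = 0.25 × 44.363 = 11.091 N, so the net downslope force is 51.033 − 11.091 = 39.942 N and a = 39.942 / 6.9 = 5.7887 m/s².
Starting from rest, L = ½at², so t = √(2L/a) = √(2 × 1.7 / 5.7887) = 0.7664 s.

0.77 s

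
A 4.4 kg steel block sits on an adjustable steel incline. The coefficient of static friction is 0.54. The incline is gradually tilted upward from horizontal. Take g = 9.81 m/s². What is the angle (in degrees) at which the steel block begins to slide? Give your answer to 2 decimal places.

At the threshold of sliding, static friction is at its maximum μ_s N and exactly balances the weight component along the incline: mg sin θ = μ_s mg cos θ.
Hence tan θ = μ_s = 0.54, so θ = arctan(0.54) = 28.3690°.

28.37°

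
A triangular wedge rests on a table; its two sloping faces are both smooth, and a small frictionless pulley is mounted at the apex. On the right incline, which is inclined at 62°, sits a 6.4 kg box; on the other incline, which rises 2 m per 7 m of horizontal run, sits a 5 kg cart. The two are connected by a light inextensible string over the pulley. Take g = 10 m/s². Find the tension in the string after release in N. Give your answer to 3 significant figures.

32.5 N

Resolve each weight along its own incline: the 6.4 kg mass has component 6.4 × 10 × sin 62° = 56.509 N down its slope, and the 5 kg mass has 5 × 10 × sin 15.95° = 13.736 N down its slope.
The 6.4 kg side's 56.509 N exceeds the other side's 13.736 N, so that mass slides down and the 5 kg mass slides up. Taking that direction as positive, Newton's second law for the whole system gives 56.509 − 13.736 = (6.4 + 5) a, so a = 42.773 / 11.4 = 3.7520 m/s².
For the 5 kg mass (up-slope positive): T − 13.736 = 5 × 3.7520, so T = 32.496 N.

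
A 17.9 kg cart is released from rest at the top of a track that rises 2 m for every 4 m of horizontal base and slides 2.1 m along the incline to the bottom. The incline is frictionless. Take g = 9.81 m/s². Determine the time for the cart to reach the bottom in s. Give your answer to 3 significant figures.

The weight component along the incline is mg sin 26.57° = 78.530 N and the normal force is N = mg cos 26.57° = 157.061 N.
With no friction, a = g sin 26.57° = 4.3872 m/s².
Starting from rest, L = ½at², so t = √(2L/a) = √(2 × 2.1 / 4.3872) = 0.9784 s.

0.978 s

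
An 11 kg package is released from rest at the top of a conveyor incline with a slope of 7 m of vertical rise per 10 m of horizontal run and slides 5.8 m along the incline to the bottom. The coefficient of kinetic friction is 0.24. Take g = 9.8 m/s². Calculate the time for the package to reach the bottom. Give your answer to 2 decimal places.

1.77 s

The weight component along the incline is mg sin 34.99° = 61.819 N and the normal force is N = mg cos 34.99° = 88.313 N.
Friction up the slope is f = μN = 0.24 × 88.313 = 21.195 N, so the net downslope force is 61.819 − 21.195 = 40.624 N and a = 40.624 / 11 = 3.6931 m/s².
Starting from rest, L = ½at², so t = √(2L/a) = √(2 × 5.8 / 3.6931) = 1.7723 s.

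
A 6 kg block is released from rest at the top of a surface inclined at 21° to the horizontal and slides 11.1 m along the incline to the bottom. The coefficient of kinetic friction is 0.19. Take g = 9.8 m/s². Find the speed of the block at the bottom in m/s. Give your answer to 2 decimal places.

The weight component along the incline is mg sin 21° = 21.072 N and the normal force is N = mg cos 21° = 54.895 N.
Friction up the slope is f = μN = 0.19 × 54.895 = 10.430 N, so the net downslope force is 21.072 − 10.430 = 10.642 N and a = 10.642 / 6 = 1.7737 m/s².
Starting from rest over a distance of 11.1 m, v² = 2aL = 2 × 1.7737 × 11.1 = 39.3761, so v = 6.2750 m/s.

6.28 m/s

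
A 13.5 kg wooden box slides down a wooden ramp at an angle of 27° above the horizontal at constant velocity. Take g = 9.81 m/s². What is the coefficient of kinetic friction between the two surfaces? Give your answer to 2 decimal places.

At constant velocity the net force along the incline is zero: mg sin 27° = μ mg cos 27°.
So μ = tan 27° = 0.4540 / 0.8910 = 0.5095.

0.51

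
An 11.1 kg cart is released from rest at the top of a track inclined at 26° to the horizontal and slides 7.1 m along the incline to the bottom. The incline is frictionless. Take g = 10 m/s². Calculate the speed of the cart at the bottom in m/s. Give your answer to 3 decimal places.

7.890 m/s

The weight component along the incline is mg sin 26° = 48.659 N and the normal force is N = mg cos 26° = 99.766 N.
With no friction, a = g sin 26° = 4.3837 m/s².
Starting from rest over a distance of 7.1 m, v² = 2aL = 2 × 4.3837 × 7.1 = 62.2485, so v = 7.8898 m/s.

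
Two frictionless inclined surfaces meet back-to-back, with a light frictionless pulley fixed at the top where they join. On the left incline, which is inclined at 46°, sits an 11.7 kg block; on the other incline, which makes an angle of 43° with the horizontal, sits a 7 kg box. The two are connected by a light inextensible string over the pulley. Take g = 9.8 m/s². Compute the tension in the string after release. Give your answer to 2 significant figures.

Resolve each weight along its own incline: the 11.7 kg mass has component 11.7 × 9.8 × sin 46° = 82.480 N down its slope, and the 7 kg mass has 7 × 9.8 × sin 43° = 46.785 N down its slope.
The 11.7 kg side's 82.480 N exceeds the other side's 46.785 N, so that mass slides down and the 7 kg mass slides up. Taking that direction as positive, Newton's second law for the whole system gives 82.480 − 46.785 = (11.7 + 7) a, so a = 35.695 / 18.7 = 1.9088 m/s².
For the 7 kg mass (up-slope positive): T − 46.785 = 7 × 1.9088, so T = 60.147 N.

60 N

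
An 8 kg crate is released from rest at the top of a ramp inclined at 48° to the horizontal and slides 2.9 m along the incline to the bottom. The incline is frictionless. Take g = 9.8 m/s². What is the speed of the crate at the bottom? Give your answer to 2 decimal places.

6.50 m/s

The weight component along the incline is mg sin 48° = 58.263 N and the normal force is N = mg cos 48° = 52.460 N.
With no friction, a = g sin 48° = 7.2828 m/s².
Starting from rest over a distance of 2.9 m, v² = 2aL = 2 × 7.2828 × 2.9 = 42.2402, so v = 6.4992 m/s.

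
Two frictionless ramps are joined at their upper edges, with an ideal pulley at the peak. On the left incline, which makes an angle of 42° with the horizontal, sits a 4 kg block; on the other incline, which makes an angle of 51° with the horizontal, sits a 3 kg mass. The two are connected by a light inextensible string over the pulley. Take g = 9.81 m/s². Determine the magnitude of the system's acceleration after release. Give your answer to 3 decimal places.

0.484 m/s²

Resolve each weight along its own incline: the 4 kg mass has component 4 × 9.81 × sin 42° = 26.257 N down its slope, and the 3 kg mass has 3 × 9.81 × sin 51° = 22.871 N down its slope.
The 4 kg side's 26.257 N exceeds the other side's 22.871 N, so that mass slides down and the 3 kg mass slides up. Taking that direction as positive, Newton's second law for the whole system gives 26.257 − 22.871 = (4 + 3) a, so a = 3.386 / 7 = 0.4837 m/s².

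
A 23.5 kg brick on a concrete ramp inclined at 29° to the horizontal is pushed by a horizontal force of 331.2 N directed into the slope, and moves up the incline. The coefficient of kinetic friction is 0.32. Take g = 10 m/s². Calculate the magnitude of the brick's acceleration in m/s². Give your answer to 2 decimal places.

The horizontal push has components F cos 29° = 331.2 × 0.8746 = 289.668 N up the incline and F sin 29° = 331.2 × 0.4848 = 160.566 N pressing into the surface.
The normal force is therefore N = mg cos 29° + F sin 29° = 205.531 + 160.566 = 366.097 N, and kinetic friction down the slope is μN = 0.32 × 366.097 = 117.151 N.
Along the incline: F cos 29° − mg sin 29° − μN = ma, so 289.668 − 113.928 − 117.151 = 23.5 a, giving a = 2.4931 m/s².

2.49 m/s²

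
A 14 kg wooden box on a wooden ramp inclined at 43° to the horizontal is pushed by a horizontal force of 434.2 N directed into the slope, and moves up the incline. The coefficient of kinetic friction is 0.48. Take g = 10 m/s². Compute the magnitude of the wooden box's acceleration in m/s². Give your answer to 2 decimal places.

The horizontal push has components F cos 43° = 434.2 × 0.7314 = 317.574 N up the incline and F sin 43° = 434.2 × 0.6820 = 296.124 N pressing into the surface.
The normal force is therefore N = mg cos 43° + F sin 43° = 102.396 + 296.124 = 398.520 N, and kinetic friction down the slope is μN = 0.48 × 398.520 = 191.290 N.
Along the incline: F cos 43° − mg sin 43° − μN = ma, so 317.574 − 95.480 − 191.290 = 14 a, giving a = 2.2003 m/s².

2.20 m/s²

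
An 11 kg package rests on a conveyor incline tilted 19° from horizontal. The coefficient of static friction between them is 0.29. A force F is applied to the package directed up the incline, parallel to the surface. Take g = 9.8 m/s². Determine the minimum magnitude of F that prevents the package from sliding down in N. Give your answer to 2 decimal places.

5.54 N

The normal force is N = mg cos 19° = 101.927 N. With F at its minimum the package is on the verge of sliding down, so static friction is at its maximum μ_s N = 0.29 × 101.927 = 29.559 N and acts up the slope.
Equilibrium along the incline: F + μ_s N = mg sin 19°, so F = 35.096 − 29.559 = 5.537 N.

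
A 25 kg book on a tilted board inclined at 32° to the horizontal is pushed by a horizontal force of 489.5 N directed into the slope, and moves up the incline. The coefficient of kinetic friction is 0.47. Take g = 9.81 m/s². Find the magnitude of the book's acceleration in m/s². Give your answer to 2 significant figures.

The horizontal push has components F cos 32° = 489.5 × 0.8480 = 415.096 N up the incline and F sin 32° = 489.5 × 0.5299 = 259.386 N pressing into the surface.
The normal force is therefore N = mg cos 32° + F sin 32° = 207.972 + 259.386 = 467.358 N, and kinetic friction down the slope is μN = 0.47 × 467.358 = 219.658 N.
Along the incline: F cos 32° − mg sin 32° − μN = ma, so 415.096 − 129.958 − 219.658 = 25 a, giving a = 2.6192 m/s².

2.6 m/s²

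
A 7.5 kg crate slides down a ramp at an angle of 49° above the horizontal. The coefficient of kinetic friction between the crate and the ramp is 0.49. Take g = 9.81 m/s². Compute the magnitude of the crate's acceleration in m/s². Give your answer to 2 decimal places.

Resolving the weight along the incline: the component pulling the crate down the slope is mg sin 49° = 7.5 × 9.81 × 0.7547 = 55.527 N, and the normal force is N = mg cos 49° = 7.5 × 9.81 × 0.6561 = 48.273 N.
Kinetic friction acts up the slope with magnitude f = μN = 0.49 × 48.273 = 23.654 N.
Net force along the incline is 55.527 − 23.654 = 31.873 N, so a = 31.873 / 7.5 = 4.2497 m/s².

4.25 m/s²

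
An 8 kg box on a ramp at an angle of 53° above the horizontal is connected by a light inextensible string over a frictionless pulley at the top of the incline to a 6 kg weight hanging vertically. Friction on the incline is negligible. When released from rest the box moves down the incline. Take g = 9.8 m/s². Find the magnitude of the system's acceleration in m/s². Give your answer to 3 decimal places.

0.272 m/s²

For the box on the incline: the weight component along the slope is m₁g sin 53° = 8 × 9.8 × 0.7986 = 62.610 N and the normal force is N = m₁g cos 53° = 47.182 N.
Newton's second law for the box (down-slope positive): 62.610 − T = 8 a. For the hanging weight (upward positive): T − 6 × 9.8 = 6 a.
Adding the two equations eliminates T: 3.810 = 14 a, so a = 0.2721 m/s².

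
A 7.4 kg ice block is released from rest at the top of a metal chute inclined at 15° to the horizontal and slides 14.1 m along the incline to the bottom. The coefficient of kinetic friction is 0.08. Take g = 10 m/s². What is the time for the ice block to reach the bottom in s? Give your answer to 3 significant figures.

The weight component along the incline is mg sin 15° = 19.153 N and the normal force is N = mg cos 15° = 71.479 N.
Friction up the slope is f = μN = 0.08 × 71.479 = 5.718 N, so the net downslope force is 19.153 − 5.718 = 13.435 N and a = 13.435 / 7.4 = 1.8155 m/s².
Starting from rest, L = ½at², so t = √(2L/a) = √(2 × 14.1 / 1.8155) = 3.9412 s.

3.94 s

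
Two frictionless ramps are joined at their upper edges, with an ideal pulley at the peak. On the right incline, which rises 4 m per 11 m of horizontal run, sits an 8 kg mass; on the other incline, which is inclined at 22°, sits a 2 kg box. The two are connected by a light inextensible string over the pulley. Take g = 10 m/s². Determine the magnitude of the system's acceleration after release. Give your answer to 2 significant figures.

Resolve each weight along its own incline: the 8 kg mass has component 8 × 10 × sin 19.98° = 27.339 N down its slope, and the 2 kg mass has 2 × 10 × sin 22° = 7.492 N down its slope.
The 8 kg side's 27.339 N exceeds the other side's 7.492 N, so that mass slides down and the 2 kg mass slides up. Taking that direction as positive, Newton's second law for the whole system gives 27.339 − 7.492 = (8 + 2) a, so a = 19.847 / 10 = 1.9847 m/s².

2.0 m/s²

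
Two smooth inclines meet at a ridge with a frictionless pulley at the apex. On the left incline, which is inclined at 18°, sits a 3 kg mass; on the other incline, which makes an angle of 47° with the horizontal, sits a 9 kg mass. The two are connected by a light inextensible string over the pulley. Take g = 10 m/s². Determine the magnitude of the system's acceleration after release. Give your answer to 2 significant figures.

Resolve each weight along its own incline: the 3 kg mass has component 3 × 10 × sin 18° = 9.271 N down its slope, and the 9 kg mass has 9 × 10 × sin 47° = 65.822 N down its slope.
The 9 kg side's 65.822 N exceeds the other side's 9.271 N, so that mass slides down and the 3 kg mass slides up. Taking that direction as positive, Newton's second law for the whole system gives 65.822 − 9.271 = (3 + 9) a, so a = 56.551 / 12 = 4.7126 m/s².

4.7 m/s²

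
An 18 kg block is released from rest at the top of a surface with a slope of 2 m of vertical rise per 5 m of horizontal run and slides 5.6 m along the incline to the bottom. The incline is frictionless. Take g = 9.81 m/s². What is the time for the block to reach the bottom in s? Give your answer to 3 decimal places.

1.753 s

The weight component along the incline is mg sin 21.80° = 65.580 N and the normal force is N = mg cos 21.80° = 163.950 N.
With no friction, a = g sin 21.80° = 3.6433 m/s².
Starting from rest, L = ½at², so t = √(2L/a) = √(2 × 5.6 / 3.6433) = 1.7533 s.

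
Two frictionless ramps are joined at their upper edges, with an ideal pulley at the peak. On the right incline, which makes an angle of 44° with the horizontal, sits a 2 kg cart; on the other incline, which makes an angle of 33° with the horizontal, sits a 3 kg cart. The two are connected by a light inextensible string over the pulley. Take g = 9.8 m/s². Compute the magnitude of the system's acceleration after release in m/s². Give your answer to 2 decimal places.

Resolve each weight along its own incline: the 2 kg mass has component 2 × 9.8 × sin 44° = 13.615 N down its slope, and the 3 kg mass has 3 × 9.8 × sin 33° = 16.012 N down its slope.
The 3 kg side's 16.012 N exceeds the other side's 13.615 N, so that mass slides down and the 2 kg mass slides up. Taking that direction as positive, Newton's second law for the whole system gives 16.012 − 13.615 = (2 + 3) a, so a = 2.397 / 5 = 0.4794 m/s².

0.48 m/s²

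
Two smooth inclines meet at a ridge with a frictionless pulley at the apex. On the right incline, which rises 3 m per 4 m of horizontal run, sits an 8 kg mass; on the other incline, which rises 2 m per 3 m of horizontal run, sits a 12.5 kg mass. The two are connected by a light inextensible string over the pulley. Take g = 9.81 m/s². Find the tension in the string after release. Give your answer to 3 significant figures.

55.3 N

Resolve each weight along its own incline: the 8 kg mass has component 8 × 9.81 × sin 36.87° = 47.088 N down its slope, and the 12.5 kg mass has 12.5 × 9.81 × sin 33.69° = 68.020 N down its slope.
The 12.5 kg side's 68.020 N exceeds the other side's 47.088 N, so that mass slides down and the 8 kg mass slides up. Taking that direction as positive, Newton's second law for the whole system gives 68.020 − 47.088 = (8 + 12.5) a, so a = 20.932 / 20.5 = 1.0211 m/s².
For the 8 kg mass (up-slope positive): T − 47.088 = 8 × 1.0211, so T = 55.257 N.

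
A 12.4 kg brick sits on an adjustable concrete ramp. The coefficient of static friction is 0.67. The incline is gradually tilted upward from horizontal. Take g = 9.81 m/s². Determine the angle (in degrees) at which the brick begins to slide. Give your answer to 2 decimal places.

At the threshold of sliding, static friction is at its maximum μ_s N and exactly balances the weight component along the incline: mg sin θ = μ_s mg cos θ.
Hence tan θ = μ_s = 0.67, so θ = arctan(0.67) = 33.8221°.

33.82°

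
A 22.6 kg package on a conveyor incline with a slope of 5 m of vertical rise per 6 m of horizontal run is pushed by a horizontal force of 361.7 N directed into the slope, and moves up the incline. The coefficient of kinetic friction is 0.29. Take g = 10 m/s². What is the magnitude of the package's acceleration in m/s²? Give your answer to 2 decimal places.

0.69 m/s²

The horizontal push has components F cos 39.81° = 361.7 × 0.7682 = 277.858 N up the incline and F sin 39.81° = 361.7 × 0.6402 = 231.560 N pressing into the surface.
The normal force is therefore N = mg cos 39.81° + F sin 39.81° = 173.613 + 231.560 = 405.173 N, and kinetic friction down the slope is μN = 0.29 × 405.173 = 117.500 N.
Along the incline: F cos 39.81° − mg sin 39.81° − μN = ma, so 277.858 − 144.685 − 117.500 = 22.6 a, giving a = 0.6935 m/s².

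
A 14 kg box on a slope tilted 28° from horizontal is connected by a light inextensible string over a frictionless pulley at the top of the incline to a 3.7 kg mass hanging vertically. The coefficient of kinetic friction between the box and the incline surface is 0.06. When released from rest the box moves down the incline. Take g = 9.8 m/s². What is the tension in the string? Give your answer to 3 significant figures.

40.6 N

For the box on the incline: the weight component along the slope is m₁g sin 28° = 14 × 9.8 × 0.4695 = 64.415 N and the normal force is N = m₁g cos 28° = 121.140 N.
Kinetic friction opposes the box's motion down the incline: f = μN = 0.06 × 121.140 = 7.268 N acting up the slope.
Newton's second law for the box (down-slope positive): 64.415 − 7.268 − T = 14 a. For the hanging mass (upward positive): T − 3.7 × 9.8 = 3.7 a.
Adding the two equations eliminates T: 20.887 = 17.7 a, so a = 1.1801 m/s².
Then from the hanging mass's equation, T = 3.7 × (9.8 + 1.1801) = 40.626 N.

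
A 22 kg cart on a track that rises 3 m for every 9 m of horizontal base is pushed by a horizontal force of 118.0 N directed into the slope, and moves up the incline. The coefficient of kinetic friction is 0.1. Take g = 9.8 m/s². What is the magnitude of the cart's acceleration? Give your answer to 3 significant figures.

The horizontal push has components F cos 18.43° = 118.0 × 0.9487 = 111.947 N up the incline and F sin 18.43° = 118.0 × 0.3162 = 37.312 N pressing into the surface.
The normal force is therefore N = mg cos 18.43° + F sin 18.43° = 204.540 + 37.312 = 241.852 N, and kinetic friction down the slope is μN = 0.1 × 241.852 = 24.185 N.
Along the incline: F cos 18.43° − mg sin 18.43° − μN = ma, so 111.947 − 68.173 − 24.185 = 22 a, giving a = 0.8904 m/s².

0.890 m/s²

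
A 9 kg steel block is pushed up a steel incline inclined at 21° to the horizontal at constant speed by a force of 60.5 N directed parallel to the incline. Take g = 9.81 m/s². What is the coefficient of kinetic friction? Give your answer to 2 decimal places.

0.35

At constant speed ΣF = 0 along the incline. The applied 60.5 N acts up the slope; the weight component mg sin 21° = 31.640 N and kinetic friction μN both act down the slope.
So 60.5 = 31.640 + μ × 82.426, giving μ = (60.5 − 31.640) / 82.426 = 0.3501.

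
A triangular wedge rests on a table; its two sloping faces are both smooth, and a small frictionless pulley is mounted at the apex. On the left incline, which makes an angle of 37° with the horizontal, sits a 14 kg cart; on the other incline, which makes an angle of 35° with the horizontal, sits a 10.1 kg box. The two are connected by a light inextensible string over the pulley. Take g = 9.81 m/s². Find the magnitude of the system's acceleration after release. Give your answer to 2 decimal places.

Resolve each weight along its own incline: the 14 kg mass has component 14 × 9.81 × sin 37° = 82.653 N down its slope, and the 10.1 kg mass has 10.1 × 9.81 × sin 35° = 56.831 N down its slope.
The 14 kg side's 82.653 N exceeds the other side's 56.831 N, so that mass slides down and the 10.1 kg mass slides up. Taking that direction as positive, Newton's second law for the whole system gives 82.653 − 56.831 = (14 + 10.1) a, so a = 25.822 / 24.1 = 1.0715 m/s².

1.07 m/s²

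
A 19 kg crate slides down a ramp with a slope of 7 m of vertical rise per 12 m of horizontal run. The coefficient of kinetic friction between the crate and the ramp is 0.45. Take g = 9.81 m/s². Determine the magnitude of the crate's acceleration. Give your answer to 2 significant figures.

Resolving the weight along the incline: the component pulling the crate down the slope is mg sin 30.26° = 19 × 9.81 × 0.5039 = 93.922 N, and the normal force is N = mg cos 30.26° = 19 × 9.81 × 0.8638 = 161.004 N.
Kinetic friction acts up the slope with magnitude f = μN = 0.45 × 161.004 = 72.452 N.
Net force along the incline is 93.922 − 72.452 = 21.470 N, so a = 21.470 / 19 = 1.1300 m/s².

1.1 m/s²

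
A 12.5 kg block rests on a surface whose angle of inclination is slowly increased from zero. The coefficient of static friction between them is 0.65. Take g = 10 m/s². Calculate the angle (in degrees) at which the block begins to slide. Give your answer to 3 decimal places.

33.024°

At the threshold of sliding, static friction is at its maximum μ_s N and exactly balances the weight component along the incline: mg sin θ = μ_s mg cos θ.
Hence tan θ = μ_s = 0.65, so θ = arctan(0.65) = 33.0239°.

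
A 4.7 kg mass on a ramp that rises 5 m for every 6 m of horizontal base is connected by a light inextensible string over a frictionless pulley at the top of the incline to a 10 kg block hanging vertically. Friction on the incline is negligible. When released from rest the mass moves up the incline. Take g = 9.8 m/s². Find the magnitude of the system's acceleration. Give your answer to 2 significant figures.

For the mass on the incline: the weight component along the slope is m₁g sin 39.81° = 4.7 × 9.8 × 0.6402 = 29.488 N and the normal force is N = m₁g cos 39.81° = 35.384 N.
Newton's second law for the mass (up-slope positive): T − 29.488 = 4.7 a. For the hanging block (downward positive): 10 × 9.8 − T = 10 a.
Adding the two equations eliminates T: 68.512 = 14.7 a, so a = 4.6607 m/s².

4.7 m/s²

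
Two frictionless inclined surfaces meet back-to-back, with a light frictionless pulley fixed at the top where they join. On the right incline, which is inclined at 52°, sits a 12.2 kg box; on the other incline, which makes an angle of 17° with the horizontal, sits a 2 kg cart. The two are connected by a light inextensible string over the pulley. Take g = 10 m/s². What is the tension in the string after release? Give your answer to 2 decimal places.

18.56 N

Resolve each weight along its own incline: the 12.2 kg mass has component 12.2 × 10 × sin 52° = 96.137 N down its slope, and the 2 kg mass has 2 × 10 × sin 17° = 5.847 N down its slope.
The 12.2 kg side's 96.137 N exceeds the other side's 5.847 N, so that mass slides down and the 2 kg mass slides up. Taking that direction as positive, Newton's second law for the whole system gives 96.137 − 5.847 = (12.2 + 2) a, so a = 90.290 / 14.2 = 6.3585 m/s².
For the 2 kg mass (up-slope positive): T − 5.847 = 2 × 6.3585, so T = 18.564 N.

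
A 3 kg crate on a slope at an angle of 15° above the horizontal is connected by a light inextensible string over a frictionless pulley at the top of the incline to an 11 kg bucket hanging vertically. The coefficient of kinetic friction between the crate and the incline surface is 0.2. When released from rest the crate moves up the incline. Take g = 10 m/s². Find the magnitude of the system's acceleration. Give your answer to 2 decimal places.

6.89 m/s²

For the crate on the incline: the weight component along the slope is m₁g sin 15° = 3 × 10 × 0.2588 = 7.764 N and the normal force is N = m₁g cos 15° = 28.978 N.
Kinetic friction opposes the crate's motion up the incline: f = μN = 0.2 × 28.978 = 5.796 N acting down the slope.
Newton's second law for the crate (up-slope positive): T − 7.764 − 5.796 = 3 a. For the hanging bucket (downward positive): 11 × 10 − T = 11 a.
Adding the two equations eliminates T: 96.440 = 14 a, so a = 6.8886 m/s².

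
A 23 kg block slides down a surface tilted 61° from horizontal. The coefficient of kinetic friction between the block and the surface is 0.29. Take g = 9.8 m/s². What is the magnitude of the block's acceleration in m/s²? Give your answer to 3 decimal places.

Resolving the weight along the incline: the component pulling the block down the slope is mg sin 61° = 23 × 9.8 × 0.8746 = 197.135 N, and the normal force is N = mg cos 61° = 23 × 9.8 × 0.4848 = 109.274 N.
Kinetic friction acts up the slope with magnitude f = μN = 0.29 × 109.274 = 31.689 N.
Net force along the incline is 197.135 − 31.689 = 165.446 N, so a = 165.446 / 23 = 7.1933 m/s².

7.193 m/s²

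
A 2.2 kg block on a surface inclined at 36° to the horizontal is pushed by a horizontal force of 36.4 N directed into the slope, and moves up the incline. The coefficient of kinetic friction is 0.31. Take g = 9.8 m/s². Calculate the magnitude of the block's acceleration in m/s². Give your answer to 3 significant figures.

The horizontal push has components F cos 36° = 36.4 × 0.8090 = 29.448 N up the incline and F sin 36° = 36.4 × 0.5878 = 21.396 N pressing into the surface.
The normal force is therefore N = mg cos 36° + F sin 36° = 17.442 + 21.396 = 38.838 N, and kinetic friction down the slope is μN = 0.31 × 38.838 = 12.040 N.
Along the incline: F cos 36° − mg sin 36° − μN = ma, so 29.448 − 12.673 − 12.040 = 2.2 a, giving a = 2.1523 m/s².

2.15 m/s²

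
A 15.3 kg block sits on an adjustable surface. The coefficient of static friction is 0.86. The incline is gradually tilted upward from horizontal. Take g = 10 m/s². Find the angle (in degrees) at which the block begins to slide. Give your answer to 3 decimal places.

At the threshold of sliding, static friction is at its maximum μ_s N and exactly balances the weight component along the incline: mg sin θ = μ_s mg cos θ.
Hence tan θ = μ_s = 0.86, so θ = arctan(0.86) = 40.6955°.

40.696°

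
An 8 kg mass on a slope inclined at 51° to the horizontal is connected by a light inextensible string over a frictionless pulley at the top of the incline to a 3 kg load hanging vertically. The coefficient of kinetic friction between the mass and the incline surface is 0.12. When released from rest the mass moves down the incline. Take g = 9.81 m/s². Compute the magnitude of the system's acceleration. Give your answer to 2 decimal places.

For the mass on the incline: the weight component along the slope is m₁g sin 51° = 8 × 9.81 × 0.7771 = 60.987 N and the normal force is N = m₁g cos 51° = 49.389 N.
Kinetic friction opposes the mass's motion down the incline: f = μN = 0.12 × 49.389 = 5.927 N acting up the slope.
Newton's second law for the mass (down-slope positive): 60.987 − 5.927 − T = 8 a. For the hanging load (upward positive): T − 3 × 9.81 = 3 a.
Adding the two equations eliminates T: 25.630 = 11 a, so a = 2.3300 m/s².

2.33 m/s²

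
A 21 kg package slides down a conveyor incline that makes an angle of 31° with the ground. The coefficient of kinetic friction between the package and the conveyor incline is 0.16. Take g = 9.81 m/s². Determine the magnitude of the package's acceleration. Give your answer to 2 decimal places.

Resolving the weight along the incline: the component pulling the package down the slope is mg sin 31° = 21 × 9.81 × 0.5150 = 106.095 N, and the normal force is N = mg cos 31° = 21 × 9.81 × 0.8572 = 176.592 N.
Kinetic friction acts up the slope with magnitude f = μN = 0.16 × 176.592 = 28.255 N.
Net force along the incline is 106.095 − 28.255 = 77.840 N, so a = 77.840 / 21 = 3.7067 m/s².

3.71 m/s²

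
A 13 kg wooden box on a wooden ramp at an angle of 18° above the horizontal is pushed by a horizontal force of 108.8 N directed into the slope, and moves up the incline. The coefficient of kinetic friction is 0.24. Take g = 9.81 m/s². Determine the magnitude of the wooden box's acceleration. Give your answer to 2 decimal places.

The horizontal push has components F cos 18° = 108.8 × 0.9511 = 103.480 N up the incline and F sin 18° = 108.8 × 0.3090 = 33.619 N pressing into the surface.
The normal force is therefore N = mg cos 18° + F sin 18° = 121.294 + 33.619 = 154.913 N, and kinetic friction down the slope is μN = 0.24 × 154.913 = 37.179 N.
Along the incline: F cos 18° − mg sin 18° − μN = ma, so 103.480 − 39.407 − 37.179 = 13 a, giving a = 2.0688 m/s².

2.07 m/s²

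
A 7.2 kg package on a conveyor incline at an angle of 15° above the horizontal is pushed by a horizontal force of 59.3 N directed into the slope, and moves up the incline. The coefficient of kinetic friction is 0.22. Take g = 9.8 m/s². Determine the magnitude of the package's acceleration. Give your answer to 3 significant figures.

The horizontal push has components F cos 15° = 59.3 × 0.9659 = 57.278 N up the incline and F sin 15° = 59.3 × 0.2588 = 15.347 N pressing into the surface.
The normal force is therefore N = mg cos 15° + F sin 15° = 68.154 + 15.347 = 83.501 N, and kinetic friction down the slope is μN = 0.22 × 83.501 = 18.370 N.
Along the incline: F cos 15° − mg sin 15° − μN = ma, so 57.278 − 18.261 − 18.370 = 7.2 a, giving a = 2.8676 m/s².

2.87 m/s²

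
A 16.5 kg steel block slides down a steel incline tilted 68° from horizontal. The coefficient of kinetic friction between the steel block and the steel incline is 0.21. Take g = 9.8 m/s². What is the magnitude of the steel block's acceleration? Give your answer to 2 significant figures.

Resolving the weight along the incline: the component pulling the steel block down the slope is mg sin 68° = 16.5 × 9.8 × 0.9272 = 149.928 N, and the normal force is N = mg cos 68° = 16.5 × 9.8 × 0.3746 = 60.573 N.
Kinetic friction acts up the slope with magnitude f = μN = 0.21 × 60.573 = 12.720 N.
Net force along the incline is 149.928 − 12.720 = 137.208 N, so a = 137.208 / 16.5 = 8.3156 m/s².

8.3 m/s²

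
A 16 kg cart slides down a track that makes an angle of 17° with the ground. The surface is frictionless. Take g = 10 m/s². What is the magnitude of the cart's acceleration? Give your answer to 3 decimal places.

2.924 m/s²

Resolving the weight along the incline: the component pulling the cart down the slope is mg sin 17° = 16 × 10 × 0.2924 = 46.784 N, and the normal force is N = mg cos 17° = 16 × 10 × 0.9563 = 153.008 N.
With no friction the net force along the incline is 46.784 N, so a = g sin 17° = 46.784 / 16 = 2.9240 m/s².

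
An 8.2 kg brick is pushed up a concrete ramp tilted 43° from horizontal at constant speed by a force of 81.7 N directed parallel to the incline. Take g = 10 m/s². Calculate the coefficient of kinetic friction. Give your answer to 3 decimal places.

0.430

At constant speed ΣF = 0 along the incline. The applied 81.7 N acts up the slope; the weight component mg sin 43° = 55.924 N and kinetic friction μN both act down the slope.
So 81.7 = 55.924 + μ × 59.971, giving μ = (81.7 − 55.924) / 59.971 = 0.4298.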